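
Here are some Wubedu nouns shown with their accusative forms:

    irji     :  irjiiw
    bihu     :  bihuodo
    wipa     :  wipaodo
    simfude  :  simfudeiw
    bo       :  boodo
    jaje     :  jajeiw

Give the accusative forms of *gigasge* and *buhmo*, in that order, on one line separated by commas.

The pattern is front/back vowel harmony: -iw when the last vowel of the stem is a front vowel (*irji*, *simfude*, *jaje*); -odo when the last vowel of the stem is a back vowel (*bihu*, *wipa*, *bo*).
Since the last vowel of *gigasge* is /e/ (a front vowel), it takes -iw, giving *gigasgeiw*.
The last vowel of *buhmo* is /o/, which is a back vowel, so the suffix is -odo, giving *buhmoodo*.

gigasgeiw, buhmoodo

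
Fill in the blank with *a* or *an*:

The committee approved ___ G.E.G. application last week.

a

The indefinite article is chosen by the initial *sound* of the following word, not its spelling.
The initialism *G.E.G.* is read letter by letter; the first letter, G, is pronounced /dʒiː/, which begins with a consonant sound.
So the article is *a*: The committee approved a G.E.G. application last week.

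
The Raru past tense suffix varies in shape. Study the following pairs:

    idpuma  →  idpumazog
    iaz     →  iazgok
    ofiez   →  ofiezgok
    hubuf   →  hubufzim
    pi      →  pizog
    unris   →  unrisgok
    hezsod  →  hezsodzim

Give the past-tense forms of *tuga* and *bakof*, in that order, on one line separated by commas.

Looking at the final sound of each stem: -gok when the stem ends in a sibilant (*iaz*, *ofiez*, *unris*); -zim when the stem ends in a non-sibilant consonant (*hubuf*, *hezsod*); -zog when the stem ends in a vowel (*idpuma*, *pi*).
*tuga*: final sound = /a/, a vowel → -zog → *tugazog*.
*bakof*: final sound = /f/, a non-sibilant consonant → -zim → *bakofzim*.

tugazog, bakofzim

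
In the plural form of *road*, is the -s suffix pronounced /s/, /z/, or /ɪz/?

The stem *road* ends in a voiced non-sibilant sound.
The plural suffix surfaces as /ɪz/ after sibilants, /s/ after other voiceless consonants, and /z/ after other voiced sounds.
So the plural -s on *road* is pronounced /z/.

/z/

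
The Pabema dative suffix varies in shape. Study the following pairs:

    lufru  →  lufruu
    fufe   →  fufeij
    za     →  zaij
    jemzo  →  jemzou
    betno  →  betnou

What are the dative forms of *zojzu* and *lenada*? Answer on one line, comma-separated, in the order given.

zojzuu, lenadaij

The suffix is conditioned by the last vowel: -u when the last vowel of the stem is a rounded vowel (*lufru*, *jemzo*, *betno*); -ij when the last vowel of the stem is an unrounded vowel (*fufe*, *za*).
Since the last vowel of *zojzu* is /u/ (a rounded vowel), it takes -u, giving *zojzuu*.
*lenada* — last vowel /a/ (an unrounded vowel) → -ij → *lenadaij*.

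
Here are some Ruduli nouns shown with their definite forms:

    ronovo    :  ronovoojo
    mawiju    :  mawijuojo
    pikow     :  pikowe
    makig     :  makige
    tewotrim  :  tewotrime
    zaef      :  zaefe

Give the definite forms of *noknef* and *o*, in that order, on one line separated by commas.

The alternation tracks the final sound of the stem — -e when the stem ends in a consonant (*pikow*, *makig*, *tewotrim*, *zaef*); -ojo when the stem ends in a vowel (*ronovo*, *mawiju*).
The final sound of *noknef* is /f/, which is a consonant, so the suffix is -e, giving *noknefe*.
*o* — final sound /o/ (a vowel) → -ojo → *oojo*.

noknefe, oojo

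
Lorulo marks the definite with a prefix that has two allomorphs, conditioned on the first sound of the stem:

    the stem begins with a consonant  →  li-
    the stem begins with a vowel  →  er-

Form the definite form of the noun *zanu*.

lizanu

*zanu*: first sound = /z/, a consonant → li- → *lizanu*.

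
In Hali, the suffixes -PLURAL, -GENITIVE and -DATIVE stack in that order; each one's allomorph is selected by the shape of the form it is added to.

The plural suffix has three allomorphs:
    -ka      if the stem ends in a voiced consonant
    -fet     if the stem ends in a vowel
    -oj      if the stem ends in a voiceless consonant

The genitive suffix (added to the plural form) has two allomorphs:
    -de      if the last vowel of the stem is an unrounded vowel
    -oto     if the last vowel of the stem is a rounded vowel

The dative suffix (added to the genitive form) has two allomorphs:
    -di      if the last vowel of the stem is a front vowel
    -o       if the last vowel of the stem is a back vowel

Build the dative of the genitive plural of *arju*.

arjufetdedi

*arju* — final sound /u/ (a vowel) → -fet → *arjufet*.
The last vowel of the plural form *arjufet* is /e/, which is an unrounded vowel, so the genitive suffix is -de, giving *arjufetde*.
The genitive form *arjufetde*: last vowel = /e/, a front vowel → -di → *arjufetdedi*.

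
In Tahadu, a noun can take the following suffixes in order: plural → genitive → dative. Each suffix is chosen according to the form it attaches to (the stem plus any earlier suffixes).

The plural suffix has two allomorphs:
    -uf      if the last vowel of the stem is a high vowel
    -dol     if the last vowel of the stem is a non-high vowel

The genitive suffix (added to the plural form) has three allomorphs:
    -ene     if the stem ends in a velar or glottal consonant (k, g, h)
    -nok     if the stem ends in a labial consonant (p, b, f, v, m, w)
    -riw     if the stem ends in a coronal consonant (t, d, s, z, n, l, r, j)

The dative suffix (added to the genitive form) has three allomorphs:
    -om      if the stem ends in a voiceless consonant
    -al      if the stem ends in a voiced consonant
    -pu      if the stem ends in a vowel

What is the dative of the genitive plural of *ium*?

The last vowel of *ium* is /u/, which is a high vowel, so the plural suffix is -uf, giving *iumuf*.
Since the final consonant of the plural form *iumuf* is /f/ (labial), it takes -nok, giving *iumufnok*.
The final sound of the genitive form *iumufnok* is /k/, which is a voiceless consonant, so the dative suffix is -om, giving *iumufnokom*.

iumufnokom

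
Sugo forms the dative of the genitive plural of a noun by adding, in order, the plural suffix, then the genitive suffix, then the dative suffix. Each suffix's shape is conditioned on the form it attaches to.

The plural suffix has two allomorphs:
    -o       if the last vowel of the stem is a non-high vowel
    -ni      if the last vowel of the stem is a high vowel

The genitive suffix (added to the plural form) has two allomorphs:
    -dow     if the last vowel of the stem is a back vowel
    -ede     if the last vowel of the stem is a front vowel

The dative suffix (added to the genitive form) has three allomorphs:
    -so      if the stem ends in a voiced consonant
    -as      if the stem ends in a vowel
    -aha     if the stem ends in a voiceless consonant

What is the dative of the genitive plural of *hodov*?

*hodov* — last vowel /o/ (a non-high vowel) → -o → *hodovo*.
Since the last vowel of the plural form *hodovo* is /o/ (a back vowel), it takes -dow, giving *hodovodow*.
Since the final sound of the genitive form *hodovodow* is /w/ (a voiced consonant), it takes -so, giving *hodovodowso*.

hodovodowso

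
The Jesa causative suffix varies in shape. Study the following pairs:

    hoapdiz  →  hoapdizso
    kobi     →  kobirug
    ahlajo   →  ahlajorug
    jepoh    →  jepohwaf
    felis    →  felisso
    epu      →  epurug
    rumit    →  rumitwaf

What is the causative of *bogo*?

The pattern is sibilance of the final sound: -so when the stem ends in a sibilant (*hoapdiz*, *felis*); -waf when the stem ends in a non-sibilant consonant (*jepoh*, *rumit*); -rug when the stem ends in a vowel (*kobi*, *ahlajo*, *epu*).
The final sound of *bogo* is /o/, which is a vowel, so the suffix is -rug, giving *bogorug*.

bogorug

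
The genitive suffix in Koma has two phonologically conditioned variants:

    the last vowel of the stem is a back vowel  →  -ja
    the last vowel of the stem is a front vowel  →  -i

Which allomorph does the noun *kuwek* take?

The last vowel of *kuwek* is /e/, which is a front vowel, so the suffix is -i.

-i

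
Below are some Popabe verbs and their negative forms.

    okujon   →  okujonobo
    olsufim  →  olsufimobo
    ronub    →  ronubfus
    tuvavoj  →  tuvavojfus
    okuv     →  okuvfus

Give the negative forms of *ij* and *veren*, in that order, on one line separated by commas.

Looking at the final consonant of each stem: -obo when the stem ends in a nasal (*okujon*, *olsufim*); -fus when the stem ends in a non-nasal consonant (*ronub*, *tuvavoj*, *okuv*).
The final consonant of *ij* is /j/, which is non-nasal, so the suffix is -fus, giving *ijfus*.
Since the final consonant of *veren* is /n/ (a nasal), it takes -obo, giving *verenobo*.

ijfus, verenobo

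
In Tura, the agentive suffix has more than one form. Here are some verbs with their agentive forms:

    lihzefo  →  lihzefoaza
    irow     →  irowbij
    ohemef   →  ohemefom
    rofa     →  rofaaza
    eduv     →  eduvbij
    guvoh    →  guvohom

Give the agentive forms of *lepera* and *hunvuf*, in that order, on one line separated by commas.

The alternation tracks the final sound of the stem — -om when the stem ends in a voiceless consonant (*ohemef*, *guvoh*); -bij when the stem ends in a voiced consonant (*irow*, *eduv*); -aza when the stem ends in a vowel (*lihzefo*, *rofa*).
*lepera* — final sound /a/ (a vowel) → -aza → *leperaaza*.
The final sound of *hunvuf* is /f/, which is a voiceless consonant, so the suffix is -om, giving *hunvufom*.

leperaaza, hunvufom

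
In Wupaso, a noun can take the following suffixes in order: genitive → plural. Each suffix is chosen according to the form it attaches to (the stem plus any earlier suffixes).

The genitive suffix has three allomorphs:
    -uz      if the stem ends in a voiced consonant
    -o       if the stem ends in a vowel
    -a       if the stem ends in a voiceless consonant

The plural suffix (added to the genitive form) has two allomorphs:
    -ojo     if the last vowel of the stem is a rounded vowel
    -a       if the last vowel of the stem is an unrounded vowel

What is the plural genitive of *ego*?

The final sound of *ego* is /o/, which is a vowel, so the genitive suffix is -o, giving *egoo*.
The last vowel of the genitive form *egoo* is /o/, which is a rounded vowel, so the plural suffix is -ojo, giving *egooojo*.

egooojo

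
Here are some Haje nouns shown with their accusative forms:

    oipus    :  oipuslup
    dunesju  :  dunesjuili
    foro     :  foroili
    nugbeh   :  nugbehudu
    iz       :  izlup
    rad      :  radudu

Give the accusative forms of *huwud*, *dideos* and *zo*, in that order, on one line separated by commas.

Looking at the final sound of each stem: -lup when the stem ends in a sibilant (*oipus*, *iz*); -udu when the stem ends in a non-sibilant consonant (*nugbeh*, *rad*); -ili when the stem ends in a vowel (*dunesju*, *foro*).
*huwud* — final sound /d/ (a non-sibilant consonant) → -udu → *huwududu*.
Since the final sound of *dideos* is /s/ (a sibilant), it takes -lup, giving *dideoslup*.
*zo*: final sound = /o/, a vowel → -ili → *zoili*.

huwududu, dideoslup, zoili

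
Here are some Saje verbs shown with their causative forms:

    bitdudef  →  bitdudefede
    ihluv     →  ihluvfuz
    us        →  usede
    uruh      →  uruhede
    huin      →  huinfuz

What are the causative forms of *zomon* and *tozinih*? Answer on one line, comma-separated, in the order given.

Looking at the final consonant of each stem: -ede when the stem ends in a voiceless consonant (*bitdudef*, *us*, *uruh*); -fuz when the stem ends in a voiced consonant (*ihluv*, *huin*).
*zomon* — final consonant /n/ (voiced) → -fuz → *zomonfuz*.
The final consonant of *tozinih* is /h/, which is voiceless, so the suffix is -ede, giving *tozinihede*.

zomonfuz, tozinihede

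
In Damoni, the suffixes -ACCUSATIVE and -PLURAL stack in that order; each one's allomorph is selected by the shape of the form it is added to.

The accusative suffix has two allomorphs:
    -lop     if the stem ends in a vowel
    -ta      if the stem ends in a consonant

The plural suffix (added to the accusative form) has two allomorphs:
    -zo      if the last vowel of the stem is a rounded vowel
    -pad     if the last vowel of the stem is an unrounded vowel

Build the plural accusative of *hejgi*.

hejgilopzo

*hejgi* — final sound /i/ (a vowel) → -lop → *hejgilop*.
The accusative form *hejgilop* — last vowel /o/ (a rounded vowel) → -zo → *hejgilopzo*.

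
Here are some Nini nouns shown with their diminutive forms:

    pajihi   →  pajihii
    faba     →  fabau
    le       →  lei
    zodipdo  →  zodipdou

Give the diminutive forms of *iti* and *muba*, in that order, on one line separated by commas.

itii, mubau

The pattern is front/back vowel harmony: -i when the last vowel of the stem is a front vowel (*pajihi*, *le*); -u when the last vowel of the stem is a back vowel (*faba*, *zodipdo*).
*iti*: last vowel = /i/, a front vowel → -i → *itii*.
Since the last vowel of *muba* is /a/ (a back vowel), it takes -u, giving *mubau*.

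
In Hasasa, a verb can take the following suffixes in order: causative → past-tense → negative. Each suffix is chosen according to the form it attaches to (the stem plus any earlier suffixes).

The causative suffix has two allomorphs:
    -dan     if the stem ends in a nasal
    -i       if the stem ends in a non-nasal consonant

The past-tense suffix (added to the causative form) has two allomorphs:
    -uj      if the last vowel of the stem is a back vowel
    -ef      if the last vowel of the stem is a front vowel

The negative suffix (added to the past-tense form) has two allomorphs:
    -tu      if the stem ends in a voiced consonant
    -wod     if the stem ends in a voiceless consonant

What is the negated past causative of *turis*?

Since the final consonant of *turis* is /s/ (non-nasal), it takes -i, giving *turisi*.
The causative form *turisi* — last vowel /i/ (a front vowel) → -ef → *turisief*.
The past-tense form *turisief* — final consonant /f/ (voiceless) → -wod → *turisiefwod*.

turisiefwod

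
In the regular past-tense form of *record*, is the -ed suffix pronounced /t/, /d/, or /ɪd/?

/ɪd/

The stem *record* ends in /t/ or /d/.
The -ed suffix is realized as /ɪd/ after /t, d/; as /t/ after other voiceless consonants; and as /d/ after other voiced sounds.
So -ed on *record* is pronounced /ɪd/.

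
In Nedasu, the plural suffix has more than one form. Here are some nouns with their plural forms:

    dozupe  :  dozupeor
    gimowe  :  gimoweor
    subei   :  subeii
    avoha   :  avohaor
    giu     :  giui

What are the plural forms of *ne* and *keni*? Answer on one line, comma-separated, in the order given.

Looking at the last vowel of each stem: -i when the last vowel of the stem is a high vowel (*subei*, *giu*); -or when the last vowel of the stem is a non-high vowel (*dozupe*, *gimowe*, *avoha*).
*ne* — last vowel /e/ (a non-high vowel) → -or → *neor*.
*keni*: last vowel = /i/, a high vowel → -i → *kenii*.

neor, kenii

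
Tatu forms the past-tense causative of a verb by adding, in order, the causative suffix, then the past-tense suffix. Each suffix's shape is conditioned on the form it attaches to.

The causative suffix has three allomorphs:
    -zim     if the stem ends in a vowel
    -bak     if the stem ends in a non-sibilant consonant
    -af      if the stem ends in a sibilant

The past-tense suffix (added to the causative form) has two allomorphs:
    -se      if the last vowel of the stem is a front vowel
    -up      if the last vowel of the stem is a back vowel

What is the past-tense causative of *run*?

runbakup

*run*: final sound = /n/, a non-sibilant consonant → -bak → *runbak*.
The causative form *runbak*: last vowel = /a/, a back vowel → -up → *runbakup*.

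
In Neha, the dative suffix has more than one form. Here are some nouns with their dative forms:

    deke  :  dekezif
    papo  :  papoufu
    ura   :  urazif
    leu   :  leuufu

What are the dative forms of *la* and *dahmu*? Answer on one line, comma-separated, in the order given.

lazif, dahmuufu

The pattern is rounding harmony: -ufu when the last vowel of the stem is a rounded vowel (*papo*, *leu*); -zif when the last vowel of the stem is an unrounded vowel (*deke*, *ura*).
*la*: last vowel = /a/, an unrounded vowel → -zif → *lazif*.
*dahmu* — last vowel /u/ (a rounded vowel) → -ufu → *dahmuufu*.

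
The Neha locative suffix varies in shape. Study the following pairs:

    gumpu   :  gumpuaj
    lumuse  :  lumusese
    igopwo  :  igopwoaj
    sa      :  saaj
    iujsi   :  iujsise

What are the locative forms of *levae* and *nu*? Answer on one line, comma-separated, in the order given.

levaese, nuaj

Looking at the last vowel of each stem: -se when the last vowel of the stem is a front vowel (*lumuse*, *iujsi*); -aj when the last vowel of the stem is a back vowel (*gumpu*, *igopwo*, *sa*).
*levae*: last vowel = /e/, a front vowel → -se → *levaese*.
*nu* — last vowel /u/ (a back vowel) → -aj → *nuaj*.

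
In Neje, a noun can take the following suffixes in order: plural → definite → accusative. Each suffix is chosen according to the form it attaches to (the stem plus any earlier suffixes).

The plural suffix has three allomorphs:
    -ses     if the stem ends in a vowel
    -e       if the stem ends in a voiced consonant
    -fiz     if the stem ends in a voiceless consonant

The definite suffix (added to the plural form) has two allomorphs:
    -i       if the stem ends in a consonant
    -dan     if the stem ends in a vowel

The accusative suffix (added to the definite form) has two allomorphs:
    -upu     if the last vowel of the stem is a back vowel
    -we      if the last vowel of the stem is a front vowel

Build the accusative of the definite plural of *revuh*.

The final sound of *revuh* is /h/, which is a voiceless consonant, so the plural suffix is -fiz, giving *revuhfiz*.
The plural form *revuhfiz* — final sound /z/ (a consonant) → -i → *revuhfizi*.
Since the last vowel of the definite form *revuhfizi* is /i/ (a front vowel), it takes -we, giving *revuhfiziwe*.

revuhfiziwe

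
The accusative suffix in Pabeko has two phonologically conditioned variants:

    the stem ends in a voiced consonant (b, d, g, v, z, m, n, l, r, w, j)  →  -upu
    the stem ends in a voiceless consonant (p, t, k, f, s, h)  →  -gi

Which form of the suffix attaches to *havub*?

-upu

Since the final consonant of *havub* is /b/ (voiced), it takes -upu.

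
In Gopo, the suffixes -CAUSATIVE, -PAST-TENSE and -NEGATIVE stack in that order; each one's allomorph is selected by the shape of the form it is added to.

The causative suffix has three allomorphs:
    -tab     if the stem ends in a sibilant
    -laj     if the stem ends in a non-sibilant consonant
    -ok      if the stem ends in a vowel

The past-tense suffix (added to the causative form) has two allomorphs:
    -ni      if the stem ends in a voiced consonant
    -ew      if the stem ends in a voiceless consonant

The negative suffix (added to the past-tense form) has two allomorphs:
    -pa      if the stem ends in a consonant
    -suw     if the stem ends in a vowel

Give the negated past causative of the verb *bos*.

Since the final sound of *bos* is /s/ (a sibilant), it takes -tab, giving *bostab*.
The final consonant of the causative form *bostab* is /b/, which is voiced, so the past-tense suffix is -ni, giving *bostabni*.
The past-tense form *bostabni*: final sound = /i/, a vowel → -suw → *bostabnisuw*.

bostabnisuw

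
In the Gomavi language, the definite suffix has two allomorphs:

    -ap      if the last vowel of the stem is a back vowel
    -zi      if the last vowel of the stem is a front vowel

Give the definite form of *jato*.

*jato*: last vowel = /o/, a back vowel → -ap → *jatoap*.

jatoap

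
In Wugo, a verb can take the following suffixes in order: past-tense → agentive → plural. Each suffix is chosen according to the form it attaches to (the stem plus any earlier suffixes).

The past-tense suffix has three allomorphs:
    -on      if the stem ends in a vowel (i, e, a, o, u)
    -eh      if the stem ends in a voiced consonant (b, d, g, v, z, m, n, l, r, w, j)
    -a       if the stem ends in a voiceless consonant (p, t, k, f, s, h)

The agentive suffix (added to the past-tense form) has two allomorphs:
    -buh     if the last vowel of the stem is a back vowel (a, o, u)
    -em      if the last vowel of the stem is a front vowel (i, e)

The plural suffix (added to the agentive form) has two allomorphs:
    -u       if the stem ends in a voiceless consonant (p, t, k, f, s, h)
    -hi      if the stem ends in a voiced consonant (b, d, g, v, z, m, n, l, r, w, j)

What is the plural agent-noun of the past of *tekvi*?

tekvionbuhu

*tekvi* — final sound /i/ (a vowel) → -on → *tekvion*.
The last vowel of the past-tense form *tekvion* is /o/, which is a back vowel, so the agentive suffix is -buh, giving *tekvionbuh*.
The agentive form *tekvionbuh*: final consonant = /h/, voiceless → -u → *tekvionbuhu*.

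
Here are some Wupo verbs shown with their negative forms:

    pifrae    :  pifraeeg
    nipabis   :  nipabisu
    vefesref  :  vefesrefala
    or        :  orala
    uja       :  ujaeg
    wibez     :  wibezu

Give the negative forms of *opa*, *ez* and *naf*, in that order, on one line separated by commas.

opaeg, ezu, nafala

The pattern is sibilance of the final sound: -u when the stem ends in a sibilant (*nipabis*, *wibez*); -ala when the stem ends in a non-sibilant consonant (*vefesref*, *or*); -eg when the stem ends in a vowel (*pifrae*, *uja*).
*opa*: final sound = /a/, a vowel → -eg → *opaeg*.
*ez*: final sound = /z/, a sibilant → -u → *ezu*.
*naf* — final sound /f/ (a non-sibilant consonant) → -ala → *nafala*.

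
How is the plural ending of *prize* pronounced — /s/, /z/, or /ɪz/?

/ɪz/

The stem *prize* ends in a sibilant (/s, z, ʃ, ʒ, tʃ, dʒ/).
The plural suffix surfaces as /ɪz/ after sibilants, /s/ after other voiceless consonants, and /z/ after other voiced sounds.
So the plural -s on *prize* is pronounced /ɪz/.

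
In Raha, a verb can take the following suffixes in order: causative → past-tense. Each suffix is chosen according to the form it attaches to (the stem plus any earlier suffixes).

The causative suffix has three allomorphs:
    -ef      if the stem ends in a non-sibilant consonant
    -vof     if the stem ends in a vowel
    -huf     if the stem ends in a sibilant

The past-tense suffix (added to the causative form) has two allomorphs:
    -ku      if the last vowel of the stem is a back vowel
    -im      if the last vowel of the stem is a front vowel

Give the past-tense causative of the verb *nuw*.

nuwefim

*nuw* — final sound /w/ (a non-sibilant consonant) → -ef → *nuwef*.
The causative form *nuwef*: last vowel = /e/, a front vowel → -im → *nuwefim*.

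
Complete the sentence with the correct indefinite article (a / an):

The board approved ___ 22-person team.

The indefinite article is chosen by the initial *sound* of the following word, not its spelling.
The number *22* is spoken "twenty-…", beginning with /ˈtwɛnti/ — a consonant sound.
So the article is *a*: The board approved a 22-person team.

a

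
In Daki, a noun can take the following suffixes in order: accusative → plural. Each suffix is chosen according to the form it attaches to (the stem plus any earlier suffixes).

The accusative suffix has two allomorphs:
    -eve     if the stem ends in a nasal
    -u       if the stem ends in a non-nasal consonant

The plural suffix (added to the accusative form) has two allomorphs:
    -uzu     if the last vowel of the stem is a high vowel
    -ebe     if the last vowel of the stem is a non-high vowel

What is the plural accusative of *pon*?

*pon* — final consonant /n/ (a nasal) → -eve → *poneve*.
The last vowel of the accusative form *poneve* is /e/, which is a non-high vowel, so the plural suffix is -ebe, giving *poneveebe*.

poneveebe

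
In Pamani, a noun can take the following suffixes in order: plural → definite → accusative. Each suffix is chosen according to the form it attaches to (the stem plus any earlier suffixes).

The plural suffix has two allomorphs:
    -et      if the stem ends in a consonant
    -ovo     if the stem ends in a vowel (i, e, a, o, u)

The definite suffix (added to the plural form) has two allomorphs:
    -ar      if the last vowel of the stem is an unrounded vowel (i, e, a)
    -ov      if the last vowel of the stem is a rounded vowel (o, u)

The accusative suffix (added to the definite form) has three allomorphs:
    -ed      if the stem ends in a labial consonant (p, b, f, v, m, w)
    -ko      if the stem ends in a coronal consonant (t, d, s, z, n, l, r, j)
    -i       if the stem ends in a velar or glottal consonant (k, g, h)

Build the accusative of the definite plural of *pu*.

*pu*: final sound = /u/, a vowel → -ovo → *puovo*.
The plural form *puovo* — last vowel /o/ (a rounded vowel) → -ov → *puovoov*.
The final consonant of the definite form *puovoov* is /v/, which is labial, so the accusative suffix is -ed, giving *puovooved*.

puovooved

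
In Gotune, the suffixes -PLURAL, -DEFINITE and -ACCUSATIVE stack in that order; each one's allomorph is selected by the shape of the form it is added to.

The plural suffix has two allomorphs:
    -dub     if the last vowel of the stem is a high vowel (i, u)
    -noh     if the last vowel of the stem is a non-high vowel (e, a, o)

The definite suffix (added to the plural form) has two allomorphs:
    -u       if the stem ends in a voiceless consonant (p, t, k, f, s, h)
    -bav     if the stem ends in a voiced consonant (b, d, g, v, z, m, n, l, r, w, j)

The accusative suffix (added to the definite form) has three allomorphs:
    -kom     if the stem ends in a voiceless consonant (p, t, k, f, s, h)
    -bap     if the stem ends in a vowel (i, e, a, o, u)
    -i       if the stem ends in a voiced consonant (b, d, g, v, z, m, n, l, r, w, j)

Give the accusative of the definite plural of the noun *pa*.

panohubap

*pa* — last vowel /a/ (a non-high vowel) → -noh → *panoh*.
The plural form *panoh*: final consonant = /h/, voiceless → -u → *panohu*.
The definite form *panohu* — final sound /u/ (a vowel) → -bap → *panohubap*.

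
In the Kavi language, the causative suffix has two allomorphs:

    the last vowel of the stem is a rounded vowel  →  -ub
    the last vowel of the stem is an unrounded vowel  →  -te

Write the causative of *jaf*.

*jaf* — last vowel /a/ (an unrounded vowel) → -te → *jafte*.

jafte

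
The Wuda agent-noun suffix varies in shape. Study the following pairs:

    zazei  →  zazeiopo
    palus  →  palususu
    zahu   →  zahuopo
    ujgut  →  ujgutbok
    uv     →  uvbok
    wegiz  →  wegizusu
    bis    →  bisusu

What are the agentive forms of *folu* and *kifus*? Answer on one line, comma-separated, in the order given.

foluopo, kifususu

The suffix is conditioned by the final sound: -usu when the stem ends in a sibilant (*palus*, *wegiz*, *bis*); -bok when the stem ends in a non-sibilant consonant (*ujgut*, *uv*); -opo when the stem ends in a vowel (*zazei*, *zahu*).
Since the final sound of *folu* is /u/ (a vowel), it takes -opo, giving *foluopo*.
*kifus* — final sound /s/ (a sibilant) → -usu → *kifususu*.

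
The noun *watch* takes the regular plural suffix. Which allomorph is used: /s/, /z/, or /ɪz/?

/ɪz/

The stem *watch* ends in a sibilant (/s, z, ʃ, ʒ, tʃ, dʒ/).
The plural suffix surfaces as /ɪz/ after sibilants, /s/ after other voiceless consonants, and /z/ after other voiced sounds.
So the plural -s on *watch* is pronounced /ɪz/.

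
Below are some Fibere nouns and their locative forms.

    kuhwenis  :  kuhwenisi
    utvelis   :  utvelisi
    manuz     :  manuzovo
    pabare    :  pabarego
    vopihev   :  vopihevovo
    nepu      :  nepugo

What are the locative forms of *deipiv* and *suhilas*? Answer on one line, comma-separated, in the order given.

Looking at the final sound of each stem: -i when the stem ends in a voiceless consonant (*kuhwenis*, *utvelis*); -ovo when the stem ends in a voiced consonant (*manuz*, *vopihev*); -go when the stem ends in a vowel (*pabare*, *nepu*).
The final sound of *deipiv* is /v/, which is a voiced consonant, so the suffix is -ovo, giving *deipivovo*.
The final sound of *suhilas* is /s/, which is a voiceless consonant, so the suffix is -i, giving *suhilasi*.

deipivovo, suhilasi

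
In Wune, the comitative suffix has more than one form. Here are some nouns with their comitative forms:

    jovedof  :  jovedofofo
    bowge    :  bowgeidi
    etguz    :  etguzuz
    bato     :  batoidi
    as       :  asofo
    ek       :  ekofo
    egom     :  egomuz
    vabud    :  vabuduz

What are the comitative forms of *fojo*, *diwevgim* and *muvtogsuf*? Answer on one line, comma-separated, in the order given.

fojoidi, diwevgimuz, muvtogsufofo

The suffix is conditioned by the final sound: -ofo when the stem ends in a voiceless consonant (*jovedof*, *as*, *ek*); -uz when the stem ends in a voiced consonant (*etguz*, *egom*, *vabud*); -idi when the stem ends in a vowel (*bowge*, *bato*).
The final sound of *fojo* is /o/, which is a vowel, so the suffix is -idi, giving *fojoidi*.
Since the final sound of *diwevgim* is /m/ (a voiced consonant), it takes -uz, giving *diwevgimuz*.
*muvtogsuf*: final sound = /f/, a voiceless consonant → -ofo → *muvtogsufofo*.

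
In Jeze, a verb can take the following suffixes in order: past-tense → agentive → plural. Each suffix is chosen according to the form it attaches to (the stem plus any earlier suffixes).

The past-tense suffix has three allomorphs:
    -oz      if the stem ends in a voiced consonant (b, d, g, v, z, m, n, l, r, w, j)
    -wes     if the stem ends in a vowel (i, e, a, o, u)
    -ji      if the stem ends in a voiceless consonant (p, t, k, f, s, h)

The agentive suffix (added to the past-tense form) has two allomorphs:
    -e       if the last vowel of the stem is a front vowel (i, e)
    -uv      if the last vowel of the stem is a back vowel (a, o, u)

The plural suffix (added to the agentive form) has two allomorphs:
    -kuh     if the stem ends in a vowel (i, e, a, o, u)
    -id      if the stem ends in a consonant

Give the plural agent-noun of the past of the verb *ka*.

kawesekuh

The final sound of *ka* is /a/, which is a vowel, so the past-tense suffix is -wes, giving *kawes*.
The last vowel of the past-tense form *kawes* is /e/, which is a front vowel, so the agentive suffix is -e, giving *kawese*.
The agentive form *kawese* — final sound /e/ (a vowel) → -kuh → *kawesekuh*.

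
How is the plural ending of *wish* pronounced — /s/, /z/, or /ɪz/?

The stem *wish* ends in a sibilant (/s, z, ʃ, ʒ, tʃ, dʒ/).
The plural suffix surfaces as /ɪz/ after sibilants, /s/ after other voiceless consonants, and /z/ after other voiced sounds.
So the plural -s on *wish* is pronounced /ɪz/.

/ɪz/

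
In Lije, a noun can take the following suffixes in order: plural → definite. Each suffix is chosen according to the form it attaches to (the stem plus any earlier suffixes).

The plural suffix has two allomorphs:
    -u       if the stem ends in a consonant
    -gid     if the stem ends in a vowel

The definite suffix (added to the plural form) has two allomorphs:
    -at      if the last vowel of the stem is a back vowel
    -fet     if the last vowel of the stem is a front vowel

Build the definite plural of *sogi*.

The final sound of *sogi* is /i/, which is a vowel, so the plural suffix is -gid, giving *sogigid*.
The plural form *sogigid*: last vowel = /i/, a front vowel → -fet → *sogigidfet*.

sogigidfet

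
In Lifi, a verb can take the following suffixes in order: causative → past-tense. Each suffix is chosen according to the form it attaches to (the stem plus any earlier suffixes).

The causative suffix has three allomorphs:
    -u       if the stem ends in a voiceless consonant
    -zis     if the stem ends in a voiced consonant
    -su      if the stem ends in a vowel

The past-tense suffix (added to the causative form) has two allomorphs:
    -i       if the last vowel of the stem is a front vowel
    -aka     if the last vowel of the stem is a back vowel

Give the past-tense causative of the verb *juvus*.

*juvus* — final sound /s/ (a voiceless consonant) → -u → *juvusu*.
Since the last vowel of the causative form *juvusu* is /u/ (a back vowel), it takes -aka, giving *juvusuaka*.

juvusuaka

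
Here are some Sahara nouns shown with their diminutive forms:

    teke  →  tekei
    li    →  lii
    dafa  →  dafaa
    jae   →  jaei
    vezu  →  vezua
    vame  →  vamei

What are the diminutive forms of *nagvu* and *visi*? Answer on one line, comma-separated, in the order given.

The pattern is front/back vowel harmony: -i when the last vowel of the stem is a front vowel (*teke*, *li*, *jae*, *vame*); -a when the last vowel of the stem is a back vowel (*dafa*, *vezu*).
The last vowel of *nagvu* is /u/, which is a back vowel, so the suffix is -a, giving *nagvua*.
*visi*: last vowel = /i/, a front vowel → -i → *visii*.

nagvua, visii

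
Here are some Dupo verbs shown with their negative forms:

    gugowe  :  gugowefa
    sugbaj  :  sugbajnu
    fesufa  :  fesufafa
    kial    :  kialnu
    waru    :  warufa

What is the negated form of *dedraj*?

dedrajnu

Looking at the final sound of each stem: -nu when the stem ends in a consonant (*sugbaj*, *kial*); -fa when the stem ends in a vowel (*gugowe*, *fesufa*, *waru*).
*dedraj* — final sound /j/ (a consonant) → -nu → *dedrajnu*.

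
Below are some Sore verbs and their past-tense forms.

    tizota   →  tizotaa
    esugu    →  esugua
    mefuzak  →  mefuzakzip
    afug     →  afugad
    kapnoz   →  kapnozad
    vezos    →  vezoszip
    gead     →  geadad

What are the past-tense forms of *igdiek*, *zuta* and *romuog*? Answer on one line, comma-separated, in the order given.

igdiekzip, zutaa, romuogad

The alternation tracks the final sound of the stem — -zip when the stem ends in a voiceless consonant (*mefuzak*, *vezos*); -ad when the stem ends in a voiced consonant (*afug*, *kapnoz*, *gead*); -a when the stem ends in a vowel (*tizota*, *esugu*).
Since the final sound of *igdiek* is /k/ (a voiceless consonant), it takes -zip, giving *igdiekzip*.
Since the final sound of *zuta* is /a/ (a vowel), it takes -a, giving *zutaa*.
*romuog*: final sound = /g/, a voiced consonant → -ad → *romuogad*.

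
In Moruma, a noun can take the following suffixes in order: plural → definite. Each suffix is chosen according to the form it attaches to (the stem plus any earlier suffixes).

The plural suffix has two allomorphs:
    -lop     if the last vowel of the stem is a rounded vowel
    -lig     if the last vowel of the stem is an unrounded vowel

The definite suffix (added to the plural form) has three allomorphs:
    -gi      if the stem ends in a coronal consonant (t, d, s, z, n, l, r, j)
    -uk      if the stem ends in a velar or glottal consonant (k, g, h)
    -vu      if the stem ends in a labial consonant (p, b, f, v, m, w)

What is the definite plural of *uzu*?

uzulopvu

*uzu*: last vowel = /u/, a rounded vowel → -lop → *uzulop*.
The plural form *uzulop* — final consonant /p/ (labial) → -vu → *uzulopvu*.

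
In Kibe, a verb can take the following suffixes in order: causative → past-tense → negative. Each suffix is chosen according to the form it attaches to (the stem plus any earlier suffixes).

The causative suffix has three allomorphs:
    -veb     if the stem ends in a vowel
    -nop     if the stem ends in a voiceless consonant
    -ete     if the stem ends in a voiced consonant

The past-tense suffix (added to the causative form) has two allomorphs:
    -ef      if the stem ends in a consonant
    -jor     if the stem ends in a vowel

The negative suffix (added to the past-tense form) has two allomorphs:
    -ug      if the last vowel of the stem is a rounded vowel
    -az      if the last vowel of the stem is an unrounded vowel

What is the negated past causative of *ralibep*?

ralibepnopefaz

Since the final sound of *ralibep* is /p/ (a voiceless consonant), it takes -nop, giving *ralibepnop*.
The causative form *ralibepnop*: final sound = /p/, a consonant → -ef → *ralibepnopef*.
The past-tense form *ralibepnopef*: last vowel = /e/, an unrounded vowel → -az → *ralibepnopefaz*.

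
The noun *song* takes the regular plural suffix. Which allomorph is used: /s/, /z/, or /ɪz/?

The stem *song* ends in a voiced non-sibilant sound.
The plural suffix surfaces as /ɪz/ after sibilants, /s/ after other voiceless consonants, and /z/ after other voiced sounds.
So the plural -s on *song* is pronounced /z/.

/z/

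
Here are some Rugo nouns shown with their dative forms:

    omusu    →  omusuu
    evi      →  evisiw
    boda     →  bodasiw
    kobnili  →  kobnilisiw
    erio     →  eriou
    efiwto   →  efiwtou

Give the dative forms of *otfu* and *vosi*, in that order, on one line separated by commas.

otfuu, vosisiw

The suffix is conditioned by the last vowel: -u when the last vowel of the stem is a rounded vowel (*omusu*, *erio*, *efiwto*); -siw when the last vowel of the stem is an unrounded vowel (*evi*, *boda*, *kobnili*).
*otfu* — last vowel /u/ (a rounded vowel) → -u → *otfuu*.
*vosi*: last vowel = /i/, an unrounded vowel → -siw → *vosisiw*.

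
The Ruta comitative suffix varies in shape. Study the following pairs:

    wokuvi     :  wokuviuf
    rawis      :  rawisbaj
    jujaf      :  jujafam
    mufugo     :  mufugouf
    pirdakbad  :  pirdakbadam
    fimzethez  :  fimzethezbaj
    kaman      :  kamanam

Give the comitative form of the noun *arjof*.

The alternation tracks the final sound of the stem — -baj when the stem ends in a sibilant (*rawis*, *fimzethez*); -am when the stem ends in a non-sibilant consonant (*jujaf*, *pirdakbad*, *kaman*); -uf when the stem ends in a vowel (*wokuvi*, *mufugo*).
*arjof*: final sound = /f/, a non-sibilant consonant → -am → *arjofam*.

arjofam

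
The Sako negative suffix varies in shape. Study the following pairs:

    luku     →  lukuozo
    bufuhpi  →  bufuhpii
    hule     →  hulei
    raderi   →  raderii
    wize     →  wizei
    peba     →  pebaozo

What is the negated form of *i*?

Looking at the last vowel of each stem: -i when the last vowel of the stem is a front vowel (*bufuhpi*, *hule*, *raderi*, *wize*); -ozo when the last vowel of the stem is a back vowel (*luku*, *peba*).
Since the last vowel of *i* is /i/ (a front vowel), it takes -i, giving *ii*.

ii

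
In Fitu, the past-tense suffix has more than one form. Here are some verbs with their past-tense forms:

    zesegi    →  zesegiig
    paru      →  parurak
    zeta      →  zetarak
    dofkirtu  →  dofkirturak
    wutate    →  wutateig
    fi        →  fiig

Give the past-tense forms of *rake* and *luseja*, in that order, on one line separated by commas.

rakeig, lusejarak

The alternation tracks the last vowel of the stem — -ig when the last vowel of the stem is a front vowel (*zesegi*, *wutate*, *fi*); -rak when the last vowel of the stem is a back vowel (*paru*, *zeta*, *dofkirtu*).
The last vowel of *rake* is /e/, which is a front vowel, so the suffix is -ig, giving *rakeig*.
The last vowel of *luseja* is /a/, which is a back vowel, so the suffix is -rak, giving *lusejarak*.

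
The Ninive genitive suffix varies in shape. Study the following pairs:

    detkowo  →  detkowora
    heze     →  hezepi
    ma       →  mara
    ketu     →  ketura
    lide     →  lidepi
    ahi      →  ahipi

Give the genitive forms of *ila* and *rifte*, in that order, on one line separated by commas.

ilara, riftepi

The alternation tracks the last vowel of the stem — -pi when the last vowel of the stem is a front vowel (*heze*, *lide*, *ahi*); -ra when the last vowel of the stem is a back vowel (*detkowo*, *ma*, *ketu*).
*ila* — last vowel /a/ (a back vowel) → -ra → *ilara*.
Since the last vowel of *rifte* is /e/ (a front vowel), it takes -pi, giving *riftepi*.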